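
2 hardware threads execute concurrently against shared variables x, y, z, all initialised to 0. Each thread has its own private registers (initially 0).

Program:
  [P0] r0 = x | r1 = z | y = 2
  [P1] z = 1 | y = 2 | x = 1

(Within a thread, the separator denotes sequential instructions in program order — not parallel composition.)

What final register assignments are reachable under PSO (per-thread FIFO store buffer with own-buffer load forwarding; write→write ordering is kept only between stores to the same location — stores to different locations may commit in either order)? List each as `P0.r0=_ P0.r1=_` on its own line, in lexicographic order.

P0.r0=0 P0.r1=0
P0.r0=0 P0.r1=1
P0.r0=1 P0.r1=0
P0.r0=1 P0.r1=1

outcome vector order: (P0.r0,P0.r1)
|PSO outcomes| = 4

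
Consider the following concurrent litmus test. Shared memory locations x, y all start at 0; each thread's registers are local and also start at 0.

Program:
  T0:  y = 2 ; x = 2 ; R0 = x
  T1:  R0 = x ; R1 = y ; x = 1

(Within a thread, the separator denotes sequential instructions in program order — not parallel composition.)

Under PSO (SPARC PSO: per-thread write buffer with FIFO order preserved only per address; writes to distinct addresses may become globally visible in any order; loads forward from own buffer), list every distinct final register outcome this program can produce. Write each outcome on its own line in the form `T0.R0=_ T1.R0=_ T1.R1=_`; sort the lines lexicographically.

T0.R0=1 T1.R0=0 T1.R1=0
T0.R0=1 T1.R0=0 T1.R1=2
T0.R0=1 T1.R0=2 T1.R1=0
T0.R0=1 T1.R0=2 T1.R1=2
T0.R0=2 T1.R0=0 T1.R1=0
T0.R0=2 T1.R0=0 T1.R1=2
T0.R0=2 T1.R0=2 T1.R1=0
T0.R0=2 T1.R0=2 T1.R1=2

outcome vector order: (T0.R0,T1.R0,T1.R1)
|PSO outcomes| = 8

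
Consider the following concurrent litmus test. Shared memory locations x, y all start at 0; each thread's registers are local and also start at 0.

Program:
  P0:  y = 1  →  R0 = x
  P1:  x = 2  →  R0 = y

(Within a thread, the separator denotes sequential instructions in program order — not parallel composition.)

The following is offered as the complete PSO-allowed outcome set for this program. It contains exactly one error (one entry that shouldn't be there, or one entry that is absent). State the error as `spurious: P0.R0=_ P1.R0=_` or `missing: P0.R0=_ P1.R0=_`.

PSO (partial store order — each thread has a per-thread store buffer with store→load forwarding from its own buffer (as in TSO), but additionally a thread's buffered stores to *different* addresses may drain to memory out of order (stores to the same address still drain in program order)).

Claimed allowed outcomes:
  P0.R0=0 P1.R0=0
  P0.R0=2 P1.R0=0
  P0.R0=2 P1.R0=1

missing: P0.R0=0 P1.R0=1

outcome vector order: (P0.R0,P1.R0)
[PSO] allowed = {<0 0>; <0 1>; <2 0>; <2 1>}
PSO∖claimed = {<0 1>}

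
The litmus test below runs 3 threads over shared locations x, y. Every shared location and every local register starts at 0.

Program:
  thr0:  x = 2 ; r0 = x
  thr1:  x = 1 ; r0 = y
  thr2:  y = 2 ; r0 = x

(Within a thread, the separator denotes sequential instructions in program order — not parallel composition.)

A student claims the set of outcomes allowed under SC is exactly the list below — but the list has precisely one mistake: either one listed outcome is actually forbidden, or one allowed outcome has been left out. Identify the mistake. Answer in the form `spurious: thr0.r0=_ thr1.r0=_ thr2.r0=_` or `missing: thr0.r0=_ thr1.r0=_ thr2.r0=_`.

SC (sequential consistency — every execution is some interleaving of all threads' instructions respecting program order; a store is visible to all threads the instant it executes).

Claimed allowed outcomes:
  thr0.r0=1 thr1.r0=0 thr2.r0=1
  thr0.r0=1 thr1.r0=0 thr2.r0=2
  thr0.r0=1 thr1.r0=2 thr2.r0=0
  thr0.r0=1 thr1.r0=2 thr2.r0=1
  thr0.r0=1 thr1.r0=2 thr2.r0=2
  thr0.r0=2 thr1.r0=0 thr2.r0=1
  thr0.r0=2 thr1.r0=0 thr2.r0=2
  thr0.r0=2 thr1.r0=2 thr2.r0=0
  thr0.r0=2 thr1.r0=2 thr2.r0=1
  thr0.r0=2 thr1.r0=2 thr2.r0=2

outcome vector order: (thr0.r0,thr1.r0,thr2.r0)
[SC] allowed = {101, 120, 121, 122, 201, 202, 220, 221, 222}
claimed∖SC = {102}

spurious: thr0.r0=1 thr1.r0=0 thr2.r0=2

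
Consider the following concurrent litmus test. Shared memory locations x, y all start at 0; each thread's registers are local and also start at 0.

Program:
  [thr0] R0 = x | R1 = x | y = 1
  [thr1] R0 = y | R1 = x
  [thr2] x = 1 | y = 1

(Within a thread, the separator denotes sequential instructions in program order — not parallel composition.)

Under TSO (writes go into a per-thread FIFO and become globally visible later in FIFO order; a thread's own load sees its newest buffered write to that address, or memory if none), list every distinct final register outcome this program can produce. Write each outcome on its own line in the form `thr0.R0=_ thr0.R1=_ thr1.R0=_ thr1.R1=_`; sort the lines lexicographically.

outcome vector order: (thr0.R0,thr0.R1,thr1.R0,thr1.R1)
|TSO outcomes| = 10

thr0.R0=0 thr0.R1=0 thr1.R0=0 thr1.R1=0
thr0.R0=0 thr0.R1=0 thr1.R0=0 thr1.R1=1
thr0.R0=0 thr0.R1=0 thr1.R0=1 thr1.R1=0
thr0.R0=0 thr0.R1=0 thr1.R0=1 thr1.R1=1
thr0.R0=0 thr0.R1=1 thr1.R0=0 thr1.R1=0
thr0.R0=0 thr0.R1=1 thr1.R0=0 thr1.R1=1
thr0.R0=0 thr0.R1=1 thr1.R0=1 thr1.R1=1
thr0.R0=1 thr0.R1=1 thr1.R0=0 thr1.R1=0
thr0.R0=1 thr0.R1=1 thr1.R0=0 thr1.R1=1
thr0.R0=1 thr0.R1=1 thr1.R0=1 thr1.R1=1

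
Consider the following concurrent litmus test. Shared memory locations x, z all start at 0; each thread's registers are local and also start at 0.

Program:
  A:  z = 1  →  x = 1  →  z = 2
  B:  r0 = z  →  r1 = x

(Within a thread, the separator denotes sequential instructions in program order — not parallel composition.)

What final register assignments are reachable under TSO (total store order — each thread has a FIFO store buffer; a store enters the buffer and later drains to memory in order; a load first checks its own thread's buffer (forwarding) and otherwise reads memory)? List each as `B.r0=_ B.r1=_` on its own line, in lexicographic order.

B.r0=0 B.r1=0
B.r0=0 B.r1=1
B.r0=1 B.r1=0
B.r0=1 B.r1=1
B.r0=2 B.r1=1

outcome vector order: (B.r0,B.r1)
|TSO outcomes| = 5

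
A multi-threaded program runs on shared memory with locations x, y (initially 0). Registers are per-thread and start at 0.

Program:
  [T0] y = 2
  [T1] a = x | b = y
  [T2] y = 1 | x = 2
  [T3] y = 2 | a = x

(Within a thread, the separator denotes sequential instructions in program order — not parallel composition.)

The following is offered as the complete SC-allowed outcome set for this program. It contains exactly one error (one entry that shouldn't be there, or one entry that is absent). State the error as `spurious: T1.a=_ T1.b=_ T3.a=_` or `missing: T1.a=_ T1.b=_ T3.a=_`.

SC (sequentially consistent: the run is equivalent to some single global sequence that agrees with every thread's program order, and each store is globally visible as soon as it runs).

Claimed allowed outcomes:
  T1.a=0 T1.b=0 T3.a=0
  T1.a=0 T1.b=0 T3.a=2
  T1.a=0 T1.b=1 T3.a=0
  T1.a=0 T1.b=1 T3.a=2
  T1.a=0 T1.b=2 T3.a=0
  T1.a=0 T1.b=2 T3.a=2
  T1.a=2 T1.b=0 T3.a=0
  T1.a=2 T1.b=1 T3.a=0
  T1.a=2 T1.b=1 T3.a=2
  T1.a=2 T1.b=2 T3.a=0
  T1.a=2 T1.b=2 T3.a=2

outcome vector order: (T1.a,T1.b,T3.a)
[SC] allowed = {<0 0 0> <0 0 2> <0 1 0> <0 1 2> <0 2 0> <0 2 2> <2 1 0> <2 1 2> <2 2 0> <2 2 2>}
claimed∖SC = {<2 0 0>}

spurious: T1.a=2 T1.b=0 T3.a=0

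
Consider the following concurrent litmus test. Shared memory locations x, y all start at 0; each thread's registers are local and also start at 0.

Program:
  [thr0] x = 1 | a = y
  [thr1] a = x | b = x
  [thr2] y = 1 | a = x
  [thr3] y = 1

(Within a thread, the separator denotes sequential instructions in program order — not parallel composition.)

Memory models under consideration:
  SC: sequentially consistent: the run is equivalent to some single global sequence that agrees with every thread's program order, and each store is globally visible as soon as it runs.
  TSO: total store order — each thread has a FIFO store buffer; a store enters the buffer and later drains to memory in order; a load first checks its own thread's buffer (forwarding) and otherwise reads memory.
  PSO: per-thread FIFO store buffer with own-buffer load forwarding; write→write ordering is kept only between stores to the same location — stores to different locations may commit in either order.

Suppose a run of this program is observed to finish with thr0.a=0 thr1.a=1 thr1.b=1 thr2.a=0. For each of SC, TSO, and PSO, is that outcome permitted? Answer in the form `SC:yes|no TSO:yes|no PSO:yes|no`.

SC:no TSO:yes PSO:yes

outcome vector order: (thr0.a,thr1.a,thr1.b,thr2.a)
[SC] allowed = {(0,0,0,1) (0,0,1,1) (0,1,1,1) (1,0,0,0) (1,0,0,1) (1,0,1,0) (1,0,1,1) (1,1,1,0) (1,1,1,1)}
[TSO] allowed = {(0,0,0,0) (0,0,0,1) (0,0,1,0) (0,0,1,1) (0,1,1,0) (0,1,1,1) (1,0,0,0) (1,0,0,1) (1,0,1,0) (1,0,1,1) (1,1,1,0) (1,1,1,1)}
[PSO] allowed = {(0,0,0,0) (0,0,0,1) (0,0,1,0) (0,0,1,1) (0,1,1,0) (0,1,1,1) (1,0,0,0) (1,0,0,1) (1,0,1,0) (1,0,1,1) (1,1,1,0) (1,1,1,1)}
target (0,1,1,0) ∈ {TSO,PSO}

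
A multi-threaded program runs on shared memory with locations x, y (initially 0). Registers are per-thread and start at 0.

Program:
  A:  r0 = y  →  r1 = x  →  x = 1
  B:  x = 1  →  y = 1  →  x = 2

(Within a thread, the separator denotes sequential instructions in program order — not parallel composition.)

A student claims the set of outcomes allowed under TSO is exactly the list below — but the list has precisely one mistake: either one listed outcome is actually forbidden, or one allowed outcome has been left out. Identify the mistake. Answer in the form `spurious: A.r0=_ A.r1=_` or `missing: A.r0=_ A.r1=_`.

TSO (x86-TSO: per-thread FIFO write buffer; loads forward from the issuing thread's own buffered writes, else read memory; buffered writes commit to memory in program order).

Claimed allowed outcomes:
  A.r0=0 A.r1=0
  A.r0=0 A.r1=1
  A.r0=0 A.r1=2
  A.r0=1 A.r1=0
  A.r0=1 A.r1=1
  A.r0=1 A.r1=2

outcome vector order: (A.r0,A.r1)
[TSO] allowed = {<0 0> <0 1> <0 2> <1 1> <1 2>}
claimed∖TSO = {<1 0>}

spurious: A.r0=1 A.r1=0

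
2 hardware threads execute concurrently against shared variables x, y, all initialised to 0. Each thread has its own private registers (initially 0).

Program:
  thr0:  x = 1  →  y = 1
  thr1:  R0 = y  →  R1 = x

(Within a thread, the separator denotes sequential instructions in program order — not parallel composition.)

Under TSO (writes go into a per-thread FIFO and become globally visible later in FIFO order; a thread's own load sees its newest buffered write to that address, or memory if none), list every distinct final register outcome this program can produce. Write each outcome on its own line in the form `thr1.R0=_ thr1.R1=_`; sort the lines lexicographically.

thr1.R0=0 thr1.R1=0
thr1.R0=0 thr1.R1=1
thr1.R0=1 thr1.R1=1

outcome vector order: (thr1.R0,thr1.R1)
|TSO outcomes| = 3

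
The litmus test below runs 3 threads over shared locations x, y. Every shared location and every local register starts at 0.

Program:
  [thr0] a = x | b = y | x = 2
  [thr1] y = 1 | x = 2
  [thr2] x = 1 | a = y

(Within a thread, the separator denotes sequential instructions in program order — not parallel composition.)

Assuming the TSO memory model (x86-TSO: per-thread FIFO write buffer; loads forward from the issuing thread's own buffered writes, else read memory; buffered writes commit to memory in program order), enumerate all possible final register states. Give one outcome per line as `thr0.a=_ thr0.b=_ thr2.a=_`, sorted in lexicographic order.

outcome vector order: (thr0.a,thr0.b,thr2.a)
|TSO outcomes| = 10

thr0.a=0 thr0.b=0 thr2.a=0
thr0.a=0 thr0.b=0 thr2.a=1
thr0.a=0 thr0.b=1 thr2.a=0
thr0.a=0 thr0.b=1 thr2.a=1
thr0.a=1 thr0.b=0 thr2.a=0
thr0.a=1 thr0.b=0 thr2.a=1
thr0.a=1 thr0.b=1 thr2.a=0
thr0.a=1 thr0.b=1 thr2.a=1
thr0.a=2 thr0.b=1 thr2.a=0
thr0.a=2 thr0.b=1 thr2.a=1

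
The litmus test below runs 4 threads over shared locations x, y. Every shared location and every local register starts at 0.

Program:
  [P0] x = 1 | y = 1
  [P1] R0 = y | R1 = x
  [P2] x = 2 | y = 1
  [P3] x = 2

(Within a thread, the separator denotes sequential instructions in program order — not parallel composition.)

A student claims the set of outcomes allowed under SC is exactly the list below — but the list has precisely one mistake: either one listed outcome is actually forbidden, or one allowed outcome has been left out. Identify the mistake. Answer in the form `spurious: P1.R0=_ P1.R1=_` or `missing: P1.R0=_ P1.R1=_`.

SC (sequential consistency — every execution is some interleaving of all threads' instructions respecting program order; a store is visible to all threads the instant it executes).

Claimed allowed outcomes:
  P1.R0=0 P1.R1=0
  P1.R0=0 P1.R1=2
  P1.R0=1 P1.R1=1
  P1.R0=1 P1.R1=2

outcome vector order: (P1.R0,P1.R1)
SC (5): 0/0, 0/1, 0/2, 1/1, 1/2
SC∖claimed = {0/1}

missing: P1.R0=0 P1.R1=1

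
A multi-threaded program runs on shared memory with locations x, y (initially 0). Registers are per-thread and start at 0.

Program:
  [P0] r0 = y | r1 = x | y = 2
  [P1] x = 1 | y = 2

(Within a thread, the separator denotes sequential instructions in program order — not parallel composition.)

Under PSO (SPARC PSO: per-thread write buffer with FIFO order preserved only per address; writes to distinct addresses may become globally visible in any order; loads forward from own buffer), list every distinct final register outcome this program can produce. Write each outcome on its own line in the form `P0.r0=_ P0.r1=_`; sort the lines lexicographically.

P0.r0=0 P0.r1=0
P0.r0=0 P0.r1=1
P0.r0=2 P0.r1=0
P0.r0=2 P0.r1=1

outcome vector order: (P0.r0,P0.r1)
|PSO outcomes| = 4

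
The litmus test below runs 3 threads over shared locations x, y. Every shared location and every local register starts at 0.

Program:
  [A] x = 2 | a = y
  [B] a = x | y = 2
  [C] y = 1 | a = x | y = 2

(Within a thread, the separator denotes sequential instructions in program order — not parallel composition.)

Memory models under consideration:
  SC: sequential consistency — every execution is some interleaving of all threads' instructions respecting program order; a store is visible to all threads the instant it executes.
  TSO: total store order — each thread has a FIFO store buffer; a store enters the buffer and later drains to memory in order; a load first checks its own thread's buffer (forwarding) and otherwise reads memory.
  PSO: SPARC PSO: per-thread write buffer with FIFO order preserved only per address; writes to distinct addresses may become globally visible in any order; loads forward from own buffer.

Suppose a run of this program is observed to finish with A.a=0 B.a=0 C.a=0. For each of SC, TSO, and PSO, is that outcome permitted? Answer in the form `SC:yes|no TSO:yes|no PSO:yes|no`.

SC:no TSO:yes PSO:yes

outcome vector order: (A.a,B.a,C.a)
SC: 10 outcomes — {<0 0 2> <0 2 2> <1 0 0> <1 0 2> <1 2 0> <1 2 2> <2 0 0> <2 0 2> <2 2 0> <2 2 2>}
TSO: 12 outcomes — {<0 0 0> <0 0 2> <0 2 0> <0 2 2> <1 0 0> <1 0 2> <1 2 0> <1 2 2> <2 0 0> <2 0 2> <2 2 0> <2 2 2>}
PSO: 12 outcomes — {<0 0 0> <0 0 2> <0 2 0> <0 2 2> <1 0 0> <1 0 2> <1 2 0> <1 2 2> <2 0 0> <2 0 2> <2 2 0> <2 2 2>}
target <0 0 0> ∈ {TSO,PSO}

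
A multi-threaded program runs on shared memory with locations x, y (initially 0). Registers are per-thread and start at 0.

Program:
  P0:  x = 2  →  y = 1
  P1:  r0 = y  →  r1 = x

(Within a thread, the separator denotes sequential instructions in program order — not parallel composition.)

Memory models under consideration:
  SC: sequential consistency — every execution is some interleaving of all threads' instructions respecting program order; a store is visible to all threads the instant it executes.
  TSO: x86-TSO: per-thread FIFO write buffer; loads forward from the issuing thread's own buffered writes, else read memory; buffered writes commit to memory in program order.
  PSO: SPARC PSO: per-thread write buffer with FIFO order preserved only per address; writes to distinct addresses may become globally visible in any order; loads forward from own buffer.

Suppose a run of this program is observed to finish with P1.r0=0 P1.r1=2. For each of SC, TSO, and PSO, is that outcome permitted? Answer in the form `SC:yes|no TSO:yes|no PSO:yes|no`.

SC:yes TSO:yes PSO:yes

outcome vector order: (P1.r0,P1.r1)
SC (3): (0,0), (0,2), (1,2)
TSO (3): (0,0), (0,2), (1,2)
PSO (4): (0,0), (0,2), (1,0), (1,2)
target (0,2) ∈ {SC,TSO,PSO}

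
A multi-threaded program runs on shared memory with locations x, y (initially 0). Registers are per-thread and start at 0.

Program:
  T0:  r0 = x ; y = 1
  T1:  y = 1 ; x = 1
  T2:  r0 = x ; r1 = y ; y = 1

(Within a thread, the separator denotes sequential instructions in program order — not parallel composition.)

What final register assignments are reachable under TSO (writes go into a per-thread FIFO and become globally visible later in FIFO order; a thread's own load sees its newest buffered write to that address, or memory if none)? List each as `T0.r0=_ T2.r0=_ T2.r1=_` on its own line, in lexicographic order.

T0.r0=0 T2.r0=0 T2.r1=0
T0.r0=0 T2.r0=0 T2.r1=1
T0.r0=0 T2.r0=1 T2.r1=1
T0.r0=1 T2.r0=0 T2.r1=0
T0.r0=1 T2.r0=0 T2.r1=1
T0.r0=1 T2.r0=1 T2.r1=1

outcome vector order: (T0.r0,T2.r0,T2.r1)
|TSO outcomes| = 6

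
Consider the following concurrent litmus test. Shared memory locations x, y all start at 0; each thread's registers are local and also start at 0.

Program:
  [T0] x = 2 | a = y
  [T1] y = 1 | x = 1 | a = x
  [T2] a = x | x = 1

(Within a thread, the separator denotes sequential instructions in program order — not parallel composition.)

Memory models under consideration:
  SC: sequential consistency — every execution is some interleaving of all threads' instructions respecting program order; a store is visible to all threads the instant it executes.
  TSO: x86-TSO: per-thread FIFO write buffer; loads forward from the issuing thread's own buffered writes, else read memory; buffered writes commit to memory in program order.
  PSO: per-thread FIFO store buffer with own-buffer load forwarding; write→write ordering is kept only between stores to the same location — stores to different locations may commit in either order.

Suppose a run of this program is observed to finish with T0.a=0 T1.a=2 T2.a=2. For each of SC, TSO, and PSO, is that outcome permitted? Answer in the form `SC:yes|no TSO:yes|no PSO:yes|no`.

outcome vector order: (T0.a,T1.a,T2.a)
[SC] allowed = {0/1/0, 0/1/1, 0/1/2, 1/1/0, 1/1/1, 1/1/2, 1/2/0, 1/2/1, 1/2/2}
[TSO] allowed = {0/1/0, 0/1/1, 0/1/2, 0/2/0, 0/2/1, 0/2/2, 1/1/0, 1/1/1, 1/1/2, 1/2/0, 1/2/1, 1/2/2}
[PSO] allowed = {0/1/0, 0/1/1, 0/1/2, 0/2/0, 0/2/1, 0/2/2, 1/1/0, 1/1/1, 1/1/2, 1/2/0, 1/2/1, 1/2/2}
target 0/2/2 ∈ {TSO,PSO}

SC:no TSO:yes PSO:yes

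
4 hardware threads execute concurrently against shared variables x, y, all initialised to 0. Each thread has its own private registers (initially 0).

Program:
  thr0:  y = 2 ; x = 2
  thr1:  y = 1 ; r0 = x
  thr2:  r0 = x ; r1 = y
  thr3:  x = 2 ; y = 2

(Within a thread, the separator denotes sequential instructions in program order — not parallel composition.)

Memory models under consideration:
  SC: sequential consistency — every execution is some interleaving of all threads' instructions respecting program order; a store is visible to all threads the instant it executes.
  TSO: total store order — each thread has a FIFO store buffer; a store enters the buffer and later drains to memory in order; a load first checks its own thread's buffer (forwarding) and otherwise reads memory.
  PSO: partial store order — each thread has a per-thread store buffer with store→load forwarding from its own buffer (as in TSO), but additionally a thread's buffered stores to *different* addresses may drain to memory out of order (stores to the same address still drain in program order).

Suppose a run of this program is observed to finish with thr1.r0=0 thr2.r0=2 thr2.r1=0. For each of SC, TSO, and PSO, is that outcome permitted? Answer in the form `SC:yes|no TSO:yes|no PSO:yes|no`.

SC:no TSO:yes PSO:yes

outcome vector order: (thr1.r0,thr2.r0,thr2.r1)
under SC → (0,0,0); (0,0,1); (0,0,2); (0,2,1); (0,2,2); (2,0,0); (2,0,1); (2,0,2); (2,2,0); (2,2,1); (2,2,2)
under TSO → (0,0,0); (0,0,1); (0,0,2); (0,2,0); (0,2,1); (0,2,2); (2,0,0); (2,0,1); (2,0,2); (2,2,0); (2,2,1); (2,2,2)
under PSO → (0,0,0); (0,0,1); (0,0,2); (0,2,0); (0,2,1); (0,2,2); (2,0,0); (2,0,1); (2,0,2); (2,2,0); (2,2,1); (2,2,2)
target (0,2,0) ∈ {TSO,PSO}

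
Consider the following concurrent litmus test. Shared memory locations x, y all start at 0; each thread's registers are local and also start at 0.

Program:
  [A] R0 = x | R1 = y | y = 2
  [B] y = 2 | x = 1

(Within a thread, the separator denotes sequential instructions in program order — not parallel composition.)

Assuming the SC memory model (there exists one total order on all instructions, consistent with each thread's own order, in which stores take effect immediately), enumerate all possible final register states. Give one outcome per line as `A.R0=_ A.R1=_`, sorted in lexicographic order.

A.R0=0 A.R1=0
A.R0=0 A.R1=2
A.R0=1 A.R1=2

outcome vector order: (A.R0,A.R1)
|SC outcomes| = 3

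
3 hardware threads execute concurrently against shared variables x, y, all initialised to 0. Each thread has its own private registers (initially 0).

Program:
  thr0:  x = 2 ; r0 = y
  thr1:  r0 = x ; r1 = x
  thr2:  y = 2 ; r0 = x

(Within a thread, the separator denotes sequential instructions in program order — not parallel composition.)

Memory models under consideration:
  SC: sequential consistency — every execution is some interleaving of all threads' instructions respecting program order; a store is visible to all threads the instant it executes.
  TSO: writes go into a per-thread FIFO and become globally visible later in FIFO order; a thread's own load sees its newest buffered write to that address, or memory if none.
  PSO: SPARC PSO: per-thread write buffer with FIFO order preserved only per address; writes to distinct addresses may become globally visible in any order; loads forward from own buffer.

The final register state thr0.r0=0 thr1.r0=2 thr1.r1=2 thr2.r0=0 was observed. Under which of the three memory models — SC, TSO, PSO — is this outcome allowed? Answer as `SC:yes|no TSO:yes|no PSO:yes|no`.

SC:no TSO:yes PSO:yes

outcome vector order: (thr0.r0,thr1.r0,thr1.r1,thr2.r0)
[SC] allowed = {(0,0,0,2) (0,0,2,2) (0,2,2,2) (2,0,0,0) (2,0,0,2) (2,0,2,0) (2,0,2,2) (2,2,2,0) (2,2,2,2)}
[TSO] allowed = {(0,0,0,0) (0,0,0,2) (0,0,2,0) (0,0,2,2) (0,2,2,0) (0,2,2,2) (2,0,0,0) (2,0,0,2) (2,0,2,0) (2,0,2,2) (2,2,2,0) (2,2,2,2)}
[PSO] allowed = {(0,0,0,0) (0,0,0,2) (0,0,2,0) (0,0,2,2) (0,2,2,0) (0,2,2,2) (2,0,0,0) (2,0,0,2) (2,0,2,0) (2,0,2,2) (2,2,2,0) (2,2,2,2)}
target (0,2,2,0) ∈ {TSO,PSO}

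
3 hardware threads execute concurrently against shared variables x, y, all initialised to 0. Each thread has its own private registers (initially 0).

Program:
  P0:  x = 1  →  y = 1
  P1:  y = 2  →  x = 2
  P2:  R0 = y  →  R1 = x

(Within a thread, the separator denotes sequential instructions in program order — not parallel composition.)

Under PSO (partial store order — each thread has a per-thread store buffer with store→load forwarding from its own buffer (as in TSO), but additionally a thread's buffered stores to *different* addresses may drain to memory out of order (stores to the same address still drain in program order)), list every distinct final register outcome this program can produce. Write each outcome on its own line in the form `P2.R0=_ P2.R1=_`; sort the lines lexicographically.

outcome vector order: (P2.R0,P2.R1)
|PSO outcomes| = 9

P2.R0=0 P2.R1=0
P2.R0=0 P2.R1=1
P2.R0=0 P2.R1=2
P2.R0=1 P2.R1=0
P2.R0=1 P2.R1=1
P2.R0=1 P2.R1=2
P2.R0=2 P2.R1=0
P2.R0=2 P2.R1=1
P2.R0=2 P2.R1=2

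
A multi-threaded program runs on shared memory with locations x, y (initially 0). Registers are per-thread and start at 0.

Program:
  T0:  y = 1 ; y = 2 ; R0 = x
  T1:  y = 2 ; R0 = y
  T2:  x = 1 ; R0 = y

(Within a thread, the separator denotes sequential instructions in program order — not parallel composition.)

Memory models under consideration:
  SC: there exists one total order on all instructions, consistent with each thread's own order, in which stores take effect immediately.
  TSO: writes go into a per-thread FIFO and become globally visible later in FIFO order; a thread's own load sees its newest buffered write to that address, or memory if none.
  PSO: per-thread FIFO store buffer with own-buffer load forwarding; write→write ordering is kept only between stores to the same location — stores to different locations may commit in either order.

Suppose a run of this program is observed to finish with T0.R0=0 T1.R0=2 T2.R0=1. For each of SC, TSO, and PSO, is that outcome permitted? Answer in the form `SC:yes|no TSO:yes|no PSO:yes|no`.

SC:no TSO:yes PSO:yes

outcome vector order: (T0.R0,T1.R0,T2.R0)
SC (8): 012, 022, 110, 111, 112, 120, 121, 122
TSO (12): 010, 011, 012, 020, 021, 022, 110, 111, 112, 120, 121, 122
PSO (12): 010, 011, 012, 020, 021, 022, 110, 111, 112, 120, 121, 122
target 021 ∈ {TSO,PSO}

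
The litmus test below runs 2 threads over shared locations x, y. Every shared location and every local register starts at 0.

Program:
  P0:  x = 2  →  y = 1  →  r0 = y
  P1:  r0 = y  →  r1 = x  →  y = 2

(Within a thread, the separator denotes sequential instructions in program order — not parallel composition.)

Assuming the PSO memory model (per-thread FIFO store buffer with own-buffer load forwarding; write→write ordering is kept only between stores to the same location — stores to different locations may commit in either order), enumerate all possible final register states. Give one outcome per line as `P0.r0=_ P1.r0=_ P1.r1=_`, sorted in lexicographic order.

P0.r0=1 P1.r0=0 P1.r1=0
P0.r0=1 P1.r0=0 P1.r1=2
P0.r0=1 P1.r0=1 P1.r1=0
P0.r0=1 P1.r0=1 P1.r1=2
P0.r0=2 P1.r0=0 P1.r1=0
P0.r0=2 P1.r0=0 P1.r1=2
P0.r0=2 P1.r0=1 P1.r1=0
P0.r0=2 P1.r0=1 P1.r1=2

outcome vector order: (P0.r0,P1.r0,P1.r1)
|PSO outcomes| = 8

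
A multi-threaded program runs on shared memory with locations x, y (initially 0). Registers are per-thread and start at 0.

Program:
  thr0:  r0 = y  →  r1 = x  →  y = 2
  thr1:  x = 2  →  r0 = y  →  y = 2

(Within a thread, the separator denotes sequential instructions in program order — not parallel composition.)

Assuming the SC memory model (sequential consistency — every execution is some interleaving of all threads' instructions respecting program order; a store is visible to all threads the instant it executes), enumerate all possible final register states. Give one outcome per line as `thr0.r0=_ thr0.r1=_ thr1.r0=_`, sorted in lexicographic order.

thr0.r0=0 thr0.r1=0 thr1.r0=0
thr0.r0=0 thr0.r1=0 thr1.r0=2
thr0.r0=0 thr0.r1=2 thr1.r0=0
thr0.r0=0 thr0.r1=2 thr1.r0=2
thr0.r0=2 thr0.r1=2 thr1.r0=0

outcome vector order: (thr0.r0,thr0.r1,thr1.r0)
|SC outcomes| = 5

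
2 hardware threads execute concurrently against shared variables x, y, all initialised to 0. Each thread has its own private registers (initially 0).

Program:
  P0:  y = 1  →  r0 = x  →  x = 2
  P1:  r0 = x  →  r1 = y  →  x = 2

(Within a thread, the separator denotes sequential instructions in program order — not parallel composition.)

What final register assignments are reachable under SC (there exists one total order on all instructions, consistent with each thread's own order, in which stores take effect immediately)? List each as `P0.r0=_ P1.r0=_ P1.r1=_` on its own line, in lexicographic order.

outcome vector order: (P0.r0,P1.r0,P1.r1)
|SC outcomes| = 5

P0.r0=0 P1.r0=0 P1.r1=0
P0.r0=0 P1.r0=0 P1.r1=1
P0.r0=0 P1.r0=2 P1.r1=1
P0.r0=2 P1.r0=0 P1.r1=0
P0.r0=2 P1.r0=0 P1.r1=1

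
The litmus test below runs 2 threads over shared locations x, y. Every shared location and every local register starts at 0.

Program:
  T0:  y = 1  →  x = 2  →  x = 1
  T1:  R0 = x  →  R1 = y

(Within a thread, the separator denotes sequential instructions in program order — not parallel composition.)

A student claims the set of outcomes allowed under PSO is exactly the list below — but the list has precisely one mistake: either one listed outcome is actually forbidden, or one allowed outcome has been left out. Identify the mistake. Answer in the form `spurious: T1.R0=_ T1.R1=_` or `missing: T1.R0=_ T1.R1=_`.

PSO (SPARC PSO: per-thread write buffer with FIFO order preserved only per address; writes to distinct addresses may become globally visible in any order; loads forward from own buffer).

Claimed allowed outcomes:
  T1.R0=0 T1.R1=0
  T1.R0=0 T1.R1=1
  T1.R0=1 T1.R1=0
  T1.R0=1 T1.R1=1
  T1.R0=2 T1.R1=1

missing: T1.R0=2 T1.R1=0

outcome vector order: (T1.R0,T1.R1)
[PSO] allowed = {00, 01, 10, 11, 20, 21}
PSO∖claimed = {20}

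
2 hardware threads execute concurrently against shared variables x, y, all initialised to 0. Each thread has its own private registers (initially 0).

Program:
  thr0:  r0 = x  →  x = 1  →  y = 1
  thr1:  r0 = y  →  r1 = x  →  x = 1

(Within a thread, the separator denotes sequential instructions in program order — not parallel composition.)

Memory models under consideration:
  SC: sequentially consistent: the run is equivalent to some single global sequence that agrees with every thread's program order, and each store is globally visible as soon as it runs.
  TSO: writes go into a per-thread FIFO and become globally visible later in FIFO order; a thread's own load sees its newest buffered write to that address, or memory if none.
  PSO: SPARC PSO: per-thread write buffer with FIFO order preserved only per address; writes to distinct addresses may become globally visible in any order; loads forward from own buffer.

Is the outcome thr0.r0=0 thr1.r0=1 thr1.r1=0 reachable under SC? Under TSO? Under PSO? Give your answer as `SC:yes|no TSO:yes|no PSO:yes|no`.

outcome vector order: (thr0.r0,thr1.r0,thr1.r1)
[SC] allowed = {0/0/0 0/0/1 0/1/1 1/0/0}
[TSO] allowed = {0/0/0 0/0/1 0/1/1 1/0/0}
[PSO] allowed = {0/0/0 0/0/1 0/1/0 0/1/1 1/0/0}
target 0/1/0 ∈ {PSO}

SC:no TSO:no PSO:yes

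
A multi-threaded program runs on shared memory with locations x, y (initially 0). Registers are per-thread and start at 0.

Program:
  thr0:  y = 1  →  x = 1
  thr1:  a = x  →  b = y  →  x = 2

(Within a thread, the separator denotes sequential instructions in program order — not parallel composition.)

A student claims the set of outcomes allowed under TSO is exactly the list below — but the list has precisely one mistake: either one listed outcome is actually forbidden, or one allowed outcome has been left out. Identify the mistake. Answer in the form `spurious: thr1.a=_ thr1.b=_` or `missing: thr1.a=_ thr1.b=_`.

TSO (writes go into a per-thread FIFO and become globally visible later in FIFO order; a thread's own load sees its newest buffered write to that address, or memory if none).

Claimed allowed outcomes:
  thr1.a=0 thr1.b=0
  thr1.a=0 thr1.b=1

outcome vector order: (thr1.a,thr1.b)
TSO: 3 outcomes — {0/0, 0/1, 1/1}
TSO∖claimed = {1/1}

missing: thr1.a=1 thr1.b=1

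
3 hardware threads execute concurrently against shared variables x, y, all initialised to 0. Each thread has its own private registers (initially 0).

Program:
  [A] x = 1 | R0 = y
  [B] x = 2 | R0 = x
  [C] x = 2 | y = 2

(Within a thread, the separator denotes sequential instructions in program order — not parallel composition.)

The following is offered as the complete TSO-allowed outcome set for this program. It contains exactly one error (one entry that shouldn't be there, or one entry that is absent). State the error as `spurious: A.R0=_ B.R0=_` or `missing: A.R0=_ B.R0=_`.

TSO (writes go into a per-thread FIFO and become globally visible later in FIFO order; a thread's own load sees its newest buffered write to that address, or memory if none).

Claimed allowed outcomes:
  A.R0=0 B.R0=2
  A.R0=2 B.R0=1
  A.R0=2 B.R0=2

outcome vector order: (A.R0,B.R0)
[TSO] allowed = {01, 02, 21, 22}
TSO∖claimed = {01}

missing: A.R0=0 B.R0=1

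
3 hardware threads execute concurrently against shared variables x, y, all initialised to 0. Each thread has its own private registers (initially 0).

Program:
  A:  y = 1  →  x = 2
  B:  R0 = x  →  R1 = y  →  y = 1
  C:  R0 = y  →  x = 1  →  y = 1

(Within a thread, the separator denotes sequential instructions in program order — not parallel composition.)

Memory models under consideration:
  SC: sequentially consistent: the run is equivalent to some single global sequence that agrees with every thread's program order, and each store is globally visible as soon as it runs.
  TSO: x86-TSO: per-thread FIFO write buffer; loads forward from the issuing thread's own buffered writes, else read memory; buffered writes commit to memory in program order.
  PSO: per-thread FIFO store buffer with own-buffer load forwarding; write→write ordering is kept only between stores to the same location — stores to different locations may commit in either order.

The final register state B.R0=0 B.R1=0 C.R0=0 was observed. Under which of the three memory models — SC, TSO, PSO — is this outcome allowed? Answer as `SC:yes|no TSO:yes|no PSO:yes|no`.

outcome vector order: (B.R0,B.R1,C.R0)
[SC] allowed = {<0 0 0> <0 0 1> <0 1 0> <0 1 1> <1 0 0> <1 1 0> <1 1 1> <2 1 0> <2 1 1>}
[TSO] allowed = {<0 0 0> <0 0 1> <0 1 0> <0 1 1> <1 0 0> <1 1 0> <1 1 1> <2 1 0> <2 1 1>}
[PSO] allowed = {<0 0 0> <0 0 1> <0 1 0> <0 1 1> <1 0 0> <1 1 0> <1 1 1> <2 0 0> <2 0 1> <2 1 0> <2 1 1>}
target <0 0 0> ∈ {SC,TSO,PSO}

SC:yes TSO:yes PSO:yes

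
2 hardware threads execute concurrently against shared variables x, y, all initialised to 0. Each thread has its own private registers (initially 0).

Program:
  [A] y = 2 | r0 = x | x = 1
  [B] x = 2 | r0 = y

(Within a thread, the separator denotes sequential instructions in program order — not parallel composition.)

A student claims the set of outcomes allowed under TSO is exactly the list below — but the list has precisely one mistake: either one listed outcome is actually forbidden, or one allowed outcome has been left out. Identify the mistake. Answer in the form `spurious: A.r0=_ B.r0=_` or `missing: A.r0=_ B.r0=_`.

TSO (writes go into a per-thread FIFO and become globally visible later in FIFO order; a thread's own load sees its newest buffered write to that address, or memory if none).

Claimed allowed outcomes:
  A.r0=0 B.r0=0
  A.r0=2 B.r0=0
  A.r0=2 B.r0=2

outcome vector order: (A.r0,B.r0)
under TSO → <0 0> <0 2> <2 0> <2 2>
TSO∖claimed = {<0 2>}

missing: A.r0=0 B.r0=2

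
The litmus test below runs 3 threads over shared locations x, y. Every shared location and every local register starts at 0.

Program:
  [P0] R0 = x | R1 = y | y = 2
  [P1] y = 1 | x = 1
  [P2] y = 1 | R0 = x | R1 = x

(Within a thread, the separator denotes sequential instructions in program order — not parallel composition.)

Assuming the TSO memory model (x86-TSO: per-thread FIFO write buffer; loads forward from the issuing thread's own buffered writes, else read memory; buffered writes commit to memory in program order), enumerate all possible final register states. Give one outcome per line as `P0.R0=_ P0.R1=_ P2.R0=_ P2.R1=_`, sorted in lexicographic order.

P0.R0=0 P0.R1=0 P2.R0=0 P2.R1=0
P0.R0=0 P0.R1=0 P2.R0=0 P2.R1=1
P0.R0=0 P0.R1=0 P2.R0=1 P2.R1=1
P0.R0=0 P0.R1=1 P2.R0=0 P2.R1=0
P0.R0=0 P0.R1=1 P2.R0=0 P2.R1=1
P0.R0=0 P0.R1=1 P2.R0=1 P2.R1=1
P0.R0=1 P0.R1=1 P2.R0=0 P2.R1=0
P0.R0=1 P0.R1=1 P2.R0=0 P2.R1=1
P0.R0=1 P0.R1=1 P2.R0=1 P2.R1=1

outcome vector order: (P0.R0,P0.R1,P2.R0,P2.R1)
|TSO outcomes| = 9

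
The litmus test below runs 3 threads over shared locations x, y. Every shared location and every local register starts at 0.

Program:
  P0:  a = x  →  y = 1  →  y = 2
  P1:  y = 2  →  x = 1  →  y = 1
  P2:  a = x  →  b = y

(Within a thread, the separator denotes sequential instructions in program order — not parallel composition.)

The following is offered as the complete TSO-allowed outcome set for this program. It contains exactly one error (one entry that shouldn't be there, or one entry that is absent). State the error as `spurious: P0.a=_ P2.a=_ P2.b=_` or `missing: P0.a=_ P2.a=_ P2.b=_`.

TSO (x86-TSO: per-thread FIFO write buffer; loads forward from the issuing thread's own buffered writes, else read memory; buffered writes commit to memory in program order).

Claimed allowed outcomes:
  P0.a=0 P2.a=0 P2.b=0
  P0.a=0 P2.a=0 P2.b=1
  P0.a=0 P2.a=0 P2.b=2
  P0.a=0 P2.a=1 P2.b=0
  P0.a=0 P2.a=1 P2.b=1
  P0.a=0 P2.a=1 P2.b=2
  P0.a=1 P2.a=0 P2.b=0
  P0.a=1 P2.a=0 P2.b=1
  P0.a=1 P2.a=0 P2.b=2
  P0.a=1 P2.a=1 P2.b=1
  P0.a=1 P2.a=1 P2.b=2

outcome vector order: (P0.a,P2.a,P2.b)
under TSO → (0,0,0) (0,0,1) (0,0,2) (0,1,1) (0,1,2) (1,0,0) (1,0,1) (1,0,2) (1,1,1) (1,1,2)
claimed∖TSO = {(0,1,0)}

spurious: P0.a=0 P2.a=1 P2.b=0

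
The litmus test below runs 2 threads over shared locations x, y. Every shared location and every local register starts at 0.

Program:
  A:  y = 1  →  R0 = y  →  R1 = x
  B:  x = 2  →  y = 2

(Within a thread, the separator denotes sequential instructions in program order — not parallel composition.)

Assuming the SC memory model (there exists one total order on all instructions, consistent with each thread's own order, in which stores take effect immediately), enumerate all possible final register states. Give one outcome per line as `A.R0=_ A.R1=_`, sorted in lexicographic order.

A.R0=1 A.R1=0
A.R0=1 A.R1=2
A.R0=2 A.R1=2

outcome vector order: (A.R0,A.R1)
|SC outcomes| = 3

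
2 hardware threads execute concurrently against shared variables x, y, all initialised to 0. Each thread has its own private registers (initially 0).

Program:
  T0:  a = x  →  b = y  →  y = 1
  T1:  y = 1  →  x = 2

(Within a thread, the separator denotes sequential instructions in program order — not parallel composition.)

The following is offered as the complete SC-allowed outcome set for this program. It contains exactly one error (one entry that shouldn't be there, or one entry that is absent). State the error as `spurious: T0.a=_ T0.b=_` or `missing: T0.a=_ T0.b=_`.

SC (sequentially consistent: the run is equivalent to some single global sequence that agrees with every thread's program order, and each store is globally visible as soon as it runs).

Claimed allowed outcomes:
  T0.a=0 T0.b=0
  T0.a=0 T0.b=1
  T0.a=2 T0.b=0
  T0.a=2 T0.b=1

outcome vector order: (T0.a,T0.b)
under SC → (0,0), (0,1), (2,1)
claimed∖SC = {(2,0)}

spurious: T0.a=2 T0.b=0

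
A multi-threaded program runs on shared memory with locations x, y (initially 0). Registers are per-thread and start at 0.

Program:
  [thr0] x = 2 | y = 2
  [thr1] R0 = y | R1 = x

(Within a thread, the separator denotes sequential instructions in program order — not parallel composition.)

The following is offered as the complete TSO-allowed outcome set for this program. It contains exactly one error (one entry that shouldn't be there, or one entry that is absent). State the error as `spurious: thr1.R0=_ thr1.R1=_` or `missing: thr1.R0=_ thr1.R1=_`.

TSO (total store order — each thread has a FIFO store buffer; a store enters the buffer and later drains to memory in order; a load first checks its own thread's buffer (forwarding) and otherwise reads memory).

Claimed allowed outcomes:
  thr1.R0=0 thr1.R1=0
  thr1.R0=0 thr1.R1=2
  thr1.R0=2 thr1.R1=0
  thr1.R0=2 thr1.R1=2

spurious: thr1.R0=2 thr1.R1=0

outcome vector order: (thr1.R0,thr1.R1)
TSO: 3 outcomes — {0/0; 0/2; 2/2}
claimed∖TSO = {2/0}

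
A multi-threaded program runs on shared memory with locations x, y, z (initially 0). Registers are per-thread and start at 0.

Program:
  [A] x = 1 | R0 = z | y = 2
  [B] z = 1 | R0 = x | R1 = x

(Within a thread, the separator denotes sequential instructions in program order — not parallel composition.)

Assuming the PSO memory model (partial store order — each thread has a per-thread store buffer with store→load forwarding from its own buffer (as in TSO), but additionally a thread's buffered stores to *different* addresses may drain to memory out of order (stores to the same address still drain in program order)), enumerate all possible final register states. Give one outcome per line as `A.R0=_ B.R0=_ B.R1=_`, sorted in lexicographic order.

outcome vector order: (A.R0,B.R0,B.R1)
|PSO outcomes| = 6

A.R0=0 B.R0=0 B.R1=0
A.R0=0 B.R0=0 B.R1=1
A.R0=0 B.R0=1 B.R1=1
A.R0=1 B.R0=0 B.R1=0
A.R0=1 B.R0=0 B.R1=1
A.R0=1 B.R0=1 B.R1=1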